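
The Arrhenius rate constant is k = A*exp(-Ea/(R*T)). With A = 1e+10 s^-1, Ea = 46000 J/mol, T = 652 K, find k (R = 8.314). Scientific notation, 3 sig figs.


k = A * exp(-Ea/(R*T))
k = 1e+10 * exp(-46000 / (8.314 * 652))
k = 1e+10 * exp(-8.485945)
k = 2.06e+06


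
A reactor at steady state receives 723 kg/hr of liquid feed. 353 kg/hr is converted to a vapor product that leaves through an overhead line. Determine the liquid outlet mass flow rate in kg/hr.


Steady-state mass balance on the main outlet: F_out = F_in - F_removed
F_out = 723 - 353
F_out = 370 kg/hr


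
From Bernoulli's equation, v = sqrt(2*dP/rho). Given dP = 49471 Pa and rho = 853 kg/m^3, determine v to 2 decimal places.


v = sqrt(2*dP/rho)
v = sqrt(2*49471/853)
v = sqrt(115.992966)
v = 10.77 m/s


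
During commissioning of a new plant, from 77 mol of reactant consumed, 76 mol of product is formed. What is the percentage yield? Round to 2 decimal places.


Yield = (moles product / moles consumed) * 100%
Yield = (76 / 77) * 100
Yield = 0.987 * 100
Yield = 98.70%


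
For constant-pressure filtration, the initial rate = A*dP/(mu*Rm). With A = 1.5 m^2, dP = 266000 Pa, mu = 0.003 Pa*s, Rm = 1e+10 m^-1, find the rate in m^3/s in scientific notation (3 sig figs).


rate = A * dP / (mu * Rm)
rate = 1.5 * 266000 / (0.003 * 1e+10)
rate = 399000.0 / 3.000e+07
rate = 1.33e-02 m^3/s


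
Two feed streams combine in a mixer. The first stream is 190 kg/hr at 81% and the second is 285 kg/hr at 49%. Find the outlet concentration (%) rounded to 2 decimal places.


Mass balance on solute: F1*x1 + F2*x2 = F3*x3
F3 = F1 + F2 = 190 + 285 = 475 kg/hr
x3 = (F1*x1 + F2*x2)/F3
x3 = (190*0.81 + 285*0.49) / 475
x3 = 61.80%


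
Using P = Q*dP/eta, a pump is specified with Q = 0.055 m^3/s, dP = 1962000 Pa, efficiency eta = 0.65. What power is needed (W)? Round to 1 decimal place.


P = Q * dP / eta
P = 0.055 * 1962000 / 0.65
P = 107910.0 / 0.65
P = 166015.4 W


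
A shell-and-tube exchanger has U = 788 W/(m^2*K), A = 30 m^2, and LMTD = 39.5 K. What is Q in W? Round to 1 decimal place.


Q = U * A * LMTD
Q = 788 * 30 * 39.5
Q = 933780.0 W


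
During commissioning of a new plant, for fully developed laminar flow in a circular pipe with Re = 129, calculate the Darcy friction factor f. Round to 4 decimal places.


f = 64 / Re
f = 64 / 129
f = 0.4961


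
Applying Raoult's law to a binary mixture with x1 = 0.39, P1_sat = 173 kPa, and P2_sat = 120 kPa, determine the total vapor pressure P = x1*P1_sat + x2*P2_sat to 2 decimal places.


P = x1*P1_sat + x2*P2_sat
x2 = 1 - x1 = 1 - 0.39 = 0.61
P = 0.39*173 + 0.61*120
P = 67.47 + 73.2
P = 140.67 kPa


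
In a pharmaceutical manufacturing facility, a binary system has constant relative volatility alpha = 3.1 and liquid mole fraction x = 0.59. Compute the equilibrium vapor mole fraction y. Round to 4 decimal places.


y = alpha*x / (1 + (alpha-1)*x)
y = 3.1*0.59 / (1 + (3.1-1)*0.59)
y = 1.829 / (1 + 1.239)
y = 1.829 / 2.239
y = 0.8169


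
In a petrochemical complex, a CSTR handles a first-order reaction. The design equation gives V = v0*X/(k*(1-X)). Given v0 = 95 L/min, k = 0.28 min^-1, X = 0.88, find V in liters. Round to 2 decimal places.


V = v0 * X / (k * (1 - X))
V = 95 * 0.88 / (0.28 * (1 - 0.88))
V = 83.6 / (0.28 * 0.12)
V = 83.6 / 0.0336
V = 2488.10 L


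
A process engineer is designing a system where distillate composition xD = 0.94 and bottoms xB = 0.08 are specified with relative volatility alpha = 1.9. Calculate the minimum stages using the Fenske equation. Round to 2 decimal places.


N_min = ln((xD*(1-xB))/(xB*(1-xD))) / ln(alpha)
Numerator inside ln: 0.8648 / 0.0048 = 180.166667
ln(180.166667) = 5.193882
ln(alpha) = ln(1.9) = 0.641854
N_min = 5.193882 / 0.641854 = 8.09


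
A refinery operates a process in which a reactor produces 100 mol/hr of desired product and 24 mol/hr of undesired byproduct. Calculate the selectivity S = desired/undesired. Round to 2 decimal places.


S = desired product rate / undesired product rate
S = 100 / 24
S = 4.17


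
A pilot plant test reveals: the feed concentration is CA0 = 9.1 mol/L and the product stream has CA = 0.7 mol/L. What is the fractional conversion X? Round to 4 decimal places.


X = (CA0 - CA) / CA0
X = (9.1 - 0.7) / 9.1
X = 8.4 / 9.1
X = 0.9231


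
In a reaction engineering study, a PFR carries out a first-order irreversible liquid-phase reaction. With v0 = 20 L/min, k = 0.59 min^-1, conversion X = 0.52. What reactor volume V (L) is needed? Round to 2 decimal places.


V = (v0/k) * ln(1/(1-X))
V = (20/0.59) * ln(1/(1-0.52))
V = 33.898305 * ln(2.083333)
V = 33.898305 * 0.733969
V = 24.88 L


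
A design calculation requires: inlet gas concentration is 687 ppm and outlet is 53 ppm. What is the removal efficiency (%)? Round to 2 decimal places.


Efficiency = (G_in - G_out) / G_in * 100%
Efficiency = (687 - 53) / 687 * 100
Efficiency = 634 / 687 * 100
Efficiency = 92.29%


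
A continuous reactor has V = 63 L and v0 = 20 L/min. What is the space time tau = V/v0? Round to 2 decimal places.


tau = V / v0
tau = 63 / 20
tau = 3.15 min


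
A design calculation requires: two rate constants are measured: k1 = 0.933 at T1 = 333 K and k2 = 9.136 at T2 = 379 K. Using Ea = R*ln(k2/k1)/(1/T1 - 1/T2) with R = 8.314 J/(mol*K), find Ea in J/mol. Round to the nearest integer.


Ea = R * ln(k2/k1) / (1/T1 - 1/T2)
ln(k2/k1) = ln(9.136/0.933) = 2.2815727
1/T1 - 1/T2 = 1/333 - 1/379 = 0.000364480576
Ea = 8.314 * 2.2815727 / 0.000364480576
Ea = 52044 J/mol


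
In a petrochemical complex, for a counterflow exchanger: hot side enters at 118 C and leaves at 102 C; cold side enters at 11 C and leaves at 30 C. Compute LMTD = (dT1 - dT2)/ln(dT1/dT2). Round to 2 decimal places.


dT1 = Th_in - Tc_out = 118 - 30 = 88
dT2 = Th_out - Tc_in = 102 - 11 = 91
LMTD = (dT1 - dT2) / ln(dT1/dT2)
LMTD = (88 - 91) / ln(88/91)
LMTD = 89.49 K


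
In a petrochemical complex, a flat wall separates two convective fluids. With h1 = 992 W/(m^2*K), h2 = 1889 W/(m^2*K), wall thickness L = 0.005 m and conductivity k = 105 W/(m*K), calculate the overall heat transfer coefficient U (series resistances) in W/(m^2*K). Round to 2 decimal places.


1/U = 1/h1 + L/k + 1/h2
1/U = 1/992 + 0.005/105 + 1/1889
1/U = 0.0010080645 + 4.7619e-05 + 0.0005293806
1/U = 0.0015850641
U = 630.89 W/(m^2*K)


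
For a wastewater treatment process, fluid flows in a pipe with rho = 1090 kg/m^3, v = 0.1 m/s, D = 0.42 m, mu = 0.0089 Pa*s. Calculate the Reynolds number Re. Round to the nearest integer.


Re = rho * v * D / mu
Re = 1090 * 0.1 * 0.42 / 0.0089
Re = 45.78 / 0.0089
Re = 5144


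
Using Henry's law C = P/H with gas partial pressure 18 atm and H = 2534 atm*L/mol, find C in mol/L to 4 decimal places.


C = P / H
C = 18 / 2534
C = 0.0071 mol/L


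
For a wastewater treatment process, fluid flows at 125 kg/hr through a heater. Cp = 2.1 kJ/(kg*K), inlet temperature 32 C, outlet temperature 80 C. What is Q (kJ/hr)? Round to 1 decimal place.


Q = m_dot * Cp * (T2 - T1)
Q = 125 * 2.1 * (80 - 32)
Q = 125 * 2.1 * 48
Q = 12600.0 kJ/hr


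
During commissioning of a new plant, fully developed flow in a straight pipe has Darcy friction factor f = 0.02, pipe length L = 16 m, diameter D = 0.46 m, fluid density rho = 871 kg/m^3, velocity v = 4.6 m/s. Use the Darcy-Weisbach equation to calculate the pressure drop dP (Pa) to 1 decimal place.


dP = f * (L/D) * (rho*v^2/2)
dP = 0.02 * (16/0.46) * (871*4.6^2/2)
L/D = 34.7826087
rho*v^2/2 = 871*21.16/2 = 9215.18
dP = 0.02 * 34.7826087 * 9215.18
dP = 6410.6 Pa


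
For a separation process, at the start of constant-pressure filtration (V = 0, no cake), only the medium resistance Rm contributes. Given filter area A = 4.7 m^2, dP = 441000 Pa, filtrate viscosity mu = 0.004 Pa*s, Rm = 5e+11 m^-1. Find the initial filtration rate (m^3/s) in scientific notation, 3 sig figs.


rate = A * dP / (mu * Rm)
rate = 4.7 * 441000 / (0.004 * 5e+11)
rate = 2072700.0 / 2.000e+09
rate = 1.04e-03 m^3/s


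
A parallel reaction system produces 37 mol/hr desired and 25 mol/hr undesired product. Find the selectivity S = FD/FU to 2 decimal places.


S = desired product rate / undesired product rate
S = 37 / 25
S = 1.48


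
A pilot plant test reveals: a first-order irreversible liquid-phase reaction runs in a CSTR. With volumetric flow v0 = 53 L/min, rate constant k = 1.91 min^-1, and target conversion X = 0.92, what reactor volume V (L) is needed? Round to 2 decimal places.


V = v0 * X / (k * (1 - X))
V = 53 * 0.92 / (1.91 * (1 - 0.92))
V = 48.76 / (1.91 * 0.08)
V = 48.76 / 0.1528
V = 319.11 L


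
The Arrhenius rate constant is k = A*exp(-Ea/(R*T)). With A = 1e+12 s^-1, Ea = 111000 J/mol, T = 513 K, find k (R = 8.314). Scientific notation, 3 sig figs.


k = A * exp(-Ea/(R*T))
k = 1e+12 * exp(-111000 / (8.314 * 513))
k = 1e+12 * exp(-26.025291)
k = 4.98e+00


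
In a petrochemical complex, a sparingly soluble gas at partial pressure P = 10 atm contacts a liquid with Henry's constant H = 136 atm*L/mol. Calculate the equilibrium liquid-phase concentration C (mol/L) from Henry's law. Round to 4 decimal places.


C = P / H
C = 10 / 136
C = 0.0735 mol/L


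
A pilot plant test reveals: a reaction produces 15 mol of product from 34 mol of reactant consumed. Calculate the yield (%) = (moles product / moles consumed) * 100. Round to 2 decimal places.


Yield = (moles product / moles consumed) * 100%
Yield = (15 / 34) * 100
Yield = 0.4412 * 100
Yield = 44.12%


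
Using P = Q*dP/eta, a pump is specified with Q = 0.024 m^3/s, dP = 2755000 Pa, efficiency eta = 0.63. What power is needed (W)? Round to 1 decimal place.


P = Q * dP / eta
P = 0.024 * 2755000 / 0.63
P = 66120.0 / 0.63
P = 104952.4 W


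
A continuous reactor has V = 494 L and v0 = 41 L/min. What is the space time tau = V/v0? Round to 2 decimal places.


tau = V / v0
tau = 494 / 41
tau = 12.05 min


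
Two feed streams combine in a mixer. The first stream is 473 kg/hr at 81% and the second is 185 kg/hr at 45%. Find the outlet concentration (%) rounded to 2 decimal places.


Mass balance on solute: F1*x1 + F2*x2 = F3*x3
F3 = F1 + F2 = 473 + 185 = 658 kg/hr
x3 = (F1*x1 + F2*x2)/F3
x3 = (473*0.81 + 185*0.45) / 658
x3 = 70.88%


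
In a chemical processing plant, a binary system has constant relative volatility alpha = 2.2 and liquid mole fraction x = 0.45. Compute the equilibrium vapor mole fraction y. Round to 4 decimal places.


y = alpha*x / (1 + (alpha-1)*x)
y = 2.2*0.45 / (1 + (2.2-1)*0.45)
y = 0.99 / (1 + 0.54)
y = 0.99 / 1.54
y = 0.6429


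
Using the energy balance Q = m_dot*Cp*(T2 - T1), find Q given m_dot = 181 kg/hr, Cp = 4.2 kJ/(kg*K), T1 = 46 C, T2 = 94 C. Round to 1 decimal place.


Q = m_dot * Cp * (T2 - T1)
Q = 181 * 4.2 * (94 - 46)
Q = 181 * 4.2 * 48
Q = 36489.6 kJ/hr


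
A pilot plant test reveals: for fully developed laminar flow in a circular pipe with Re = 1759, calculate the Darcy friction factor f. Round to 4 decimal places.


f = 64 / Re
f = 64 / 1759
f = 0.0364


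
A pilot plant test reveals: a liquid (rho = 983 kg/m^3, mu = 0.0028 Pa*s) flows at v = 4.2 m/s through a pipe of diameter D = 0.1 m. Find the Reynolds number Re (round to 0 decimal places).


Re = rho * v * D / mu
Re = 983 * 4.2 * 0.1 / 0.0028
Re = 412.86 / 0.0028
Re = 147450


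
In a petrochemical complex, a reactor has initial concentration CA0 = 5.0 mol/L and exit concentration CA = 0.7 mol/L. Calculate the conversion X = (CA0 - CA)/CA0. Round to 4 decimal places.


X = (CA0 - CA) / CA0
X = (5.0 - 0.7) / 5.0
X = 4.3 / 5.0
X = 0.8600


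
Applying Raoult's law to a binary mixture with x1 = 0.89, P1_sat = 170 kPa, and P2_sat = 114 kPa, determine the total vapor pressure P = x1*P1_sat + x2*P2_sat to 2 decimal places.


P = x1*P1_sat + x2*P2_sat
x2 = 1 - x1 = 1 - 0.89 = 0.11
P = 0.89*170 + 0.11*114
P = 151.3 + 12.54
P = 163.84 kPa


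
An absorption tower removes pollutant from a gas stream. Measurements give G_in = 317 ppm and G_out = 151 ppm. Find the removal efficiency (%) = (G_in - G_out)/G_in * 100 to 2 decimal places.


Efficiency = (G_in - G_out) / G_in * 100%
Efficiency = (317 - 151) / 317 * 100
Efficiency = 166 / 317 * 100
Efficiency = 52.37%


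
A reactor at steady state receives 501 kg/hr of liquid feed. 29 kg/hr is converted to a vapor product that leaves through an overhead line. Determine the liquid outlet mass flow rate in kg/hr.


Steady-state mass balance on the main outlet: F_out = F_in - F_removed
F_out = 501 - 29
F_out = 472 kg/hr


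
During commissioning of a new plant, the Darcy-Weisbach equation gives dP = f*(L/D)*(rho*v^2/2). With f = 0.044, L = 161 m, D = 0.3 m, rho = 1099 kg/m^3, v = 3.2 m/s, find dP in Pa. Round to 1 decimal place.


dP = f * (L/D) * (rho*v^2/2)
dP = 0.044 * (161/0.3) * (1099*3.2^2/2)
L/D = 536.66666667
rho*v^2/2 = 1099*10.24/2 = 5626.88
dP = 0.044 * 536.66666667 * 5626.88
dP = 132869.4 Pa


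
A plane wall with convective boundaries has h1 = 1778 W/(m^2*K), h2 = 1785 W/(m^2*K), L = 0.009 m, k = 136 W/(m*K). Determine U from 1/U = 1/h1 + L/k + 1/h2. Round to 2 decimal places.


1/U = 1/h1 + L/k + 1/h2
1/U = 1/1778 + 0.009/136 + 1/1785
1/U = 0.0005624297 + 6.61765e-05 + 0.0005602241
1/U = 0.0011888303
U = 841.16 W/(m^2*K)


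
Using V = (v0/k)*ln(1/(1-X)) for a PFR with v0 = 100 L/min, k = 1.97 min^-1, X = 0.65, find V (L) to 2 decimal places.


V = (v0/k) * ln(1/(1-X))
V = (100/1.97) * ln(1/(1-0.65))
V = 50.761421 * ln(2.857143)
V = 50.761421 * 1.049822
V = 53.29 L


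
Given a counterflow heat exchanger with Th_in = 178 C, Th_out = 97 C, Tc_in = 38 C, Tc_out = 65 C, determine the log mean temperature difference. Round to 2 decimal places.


dT1 = Th_in - Tc_out = 178 - 65 = 113
dT2 = Th_out - Tc_in = 97 - 38 = 59
LMTD = (dT1 - dT2) / ln(dT1/dT2)
LMTD = (113 - 59) / ln(113/59)
LMTD = 83.10 K


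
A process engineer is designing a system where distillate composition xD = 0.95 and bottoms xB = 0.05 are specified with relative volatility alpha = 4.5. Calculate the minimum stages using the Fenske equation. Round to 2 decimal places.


N_min = ln((xD*(1-xB))/(xB*(1-xD))) / ln(alpha)
Numerator inside ln: 0.9025 / 0.0025 = 361.0
ln(361.0) = 5.888878
ln(alpha) = ln(4.5) = 1.504077
N_min = 5.888878 / 1.504077 = 3.92


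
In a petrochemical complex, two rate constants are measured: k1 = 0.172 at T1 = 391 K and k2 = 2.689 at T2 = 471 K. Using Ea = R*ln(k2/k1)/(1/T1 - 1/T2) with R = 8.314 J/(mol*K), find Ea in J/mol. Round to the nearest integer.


Ea = R * ln(k2/k1) / (1/T1 - 1/T2)
ln(k2/k1) = ln(2.689/0.172) = 2.7494302
1/T1 - 1/T2 = 1/391 - 1/471 = 0.000434402507
Ea = 8.314 * 2.7494302 / 0.000434402507
Ea = 52621 J/mol


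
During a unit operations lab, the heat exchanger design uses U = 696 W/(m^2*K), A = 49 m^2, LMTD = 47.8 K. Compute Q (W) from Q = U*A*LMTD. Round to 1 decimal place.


Q = U * A * LMTD
Q = 696 * 49 * 47.8
Q = 1630171.2 W


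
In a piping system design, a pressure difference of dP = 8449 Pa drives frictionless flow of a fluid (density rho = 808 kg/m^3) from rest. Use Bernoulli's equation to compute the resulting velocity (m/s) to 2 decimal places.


v = sqrt(2*dP/rho)
v = sqrt(2*8449/808)
v = sqrt(20.913366)
v = 4.57 m/s


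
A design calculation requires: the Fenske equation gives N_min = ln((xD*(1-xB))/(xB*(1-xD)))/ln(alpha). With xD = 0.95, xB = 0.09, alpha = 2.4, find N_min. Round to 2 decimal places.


N_min = ln((xD*(1-xB))/(xB*(1-xD))) / ln(alpha)
Numerator inside ln: 0.8645 / 0.0045 = 192.111111
ln(192.111111) = 5.258074
ln(alpha) = ln(2.4) = 0.875469
N_min = 5.258074 / 0.875469 = 6.01


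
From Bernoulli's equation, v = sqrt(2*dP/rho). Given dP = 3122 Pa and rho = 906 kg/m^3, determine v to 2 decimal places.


v = sqrt(2*dP/rho)
v = sqrt(2*3122/906)
v = sqrt(6.891832)
v = 2.63 m/s


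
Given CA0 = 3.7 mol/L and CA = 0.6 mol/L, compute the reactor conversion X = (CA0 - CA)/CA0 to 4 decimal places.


X = (CA0 - CA) / CA0
X = (3.7 - 0.6) / 3.7
X = 3.1 / 3.7
X = 0.8378


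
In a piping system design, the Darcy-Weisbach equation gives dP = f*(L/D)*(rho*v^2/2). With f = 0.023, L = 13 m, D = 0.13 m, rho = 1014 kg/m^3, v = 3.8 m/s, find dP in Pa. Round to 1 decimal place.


dP = f * (L/D) * (rho*v^2/2)
dP = 0.023 * (13/0.13) * (1014*3.8^2/2)
L/D = 100.0
rho*v^2/2 = 1014*14.44/2 = 7321.08
dP = 0.023 * 100.0 * 7321.08
dP = 16838.5 Pa


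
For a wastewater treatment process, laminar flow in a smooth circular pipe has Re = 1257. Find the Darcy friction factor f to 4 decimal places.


f = 64 / Re
f = 64 / 1257
f = 0.0509


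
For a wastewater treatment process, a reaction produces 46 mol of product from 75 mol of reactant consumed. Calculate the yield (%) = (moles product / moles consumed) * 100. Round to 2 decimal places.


Yield = (moles product / moles consumed) * 100%
Yield = (46 / 75) * 100
Yield = 0.6133 * 100
Yield = 61.33%


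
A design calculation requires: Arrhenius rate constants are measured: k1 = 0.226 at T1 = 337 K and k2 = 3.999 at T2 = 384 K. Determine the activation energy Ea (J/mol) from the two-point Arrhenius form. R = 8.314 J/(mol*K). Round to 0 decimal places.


Ea = R * ln(k2/k1) / (1/T1 - 1/T2)
ln(k2/k1) = ln(3.999/0.226) = 2.8732646
1/T1 - 1/T2 = 1/337 - 1/384 = 0.000363192384
Ea = 8.314 * 2.8732646 / 0.000363192384
Ea = 65773 J/mol


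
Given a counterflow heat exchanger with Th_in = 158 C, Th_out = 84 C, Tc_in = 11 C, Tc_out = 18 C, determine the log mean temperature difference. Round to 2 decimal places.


dT1 = Th_in - Tc_out = 158 - 18 = 140
dT2 = Th_out - Tc_in = 84 - 11 = 73
LMTD = (dT1 - dT2) / ln(dT1/dT2)
LMTD = (140 - 73) / ln(140/73)
LMTD = 102.89 K


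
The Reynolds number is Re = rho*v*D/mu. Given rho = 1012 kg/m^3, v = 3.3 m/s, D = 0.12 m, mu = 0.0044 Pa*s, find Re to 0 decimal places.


Re = rho * v * D / mu
Re = 1012 * 3.3 * 0.12 / 0.0044
Re = 400.752 / 0.0044
Re = 91080


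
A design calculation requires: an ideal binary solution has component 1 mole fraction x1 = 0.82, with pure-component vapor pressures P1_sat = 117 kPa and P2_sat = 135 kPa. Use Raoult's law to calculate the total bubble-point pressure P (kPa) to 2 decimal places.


P = x1*P1_sat + x2*P2_sat
x2 = 1 - x1 = 1 - 0.82 = 0.18
P = 0.82*117 + 0.18*135
P = 95.94 + 24.3
P = 120.24 kPa


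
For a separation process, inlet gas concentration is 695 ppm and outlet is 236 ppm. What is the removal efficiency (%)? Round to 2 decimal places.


Efficiency = (G_in - G_out) / G_in * 100%
Efficiency = (695 - 236) / 695 * 100
Efficiency = 459 / 695 * 100
Efficiency = 66.04%


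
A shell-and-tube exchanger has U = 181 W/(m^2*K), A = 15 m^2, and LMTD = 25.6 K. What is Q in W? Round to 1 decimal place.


Q = U * A * LMTD
Q = 181 * 15 * 25.6
Q = 69504.0 W


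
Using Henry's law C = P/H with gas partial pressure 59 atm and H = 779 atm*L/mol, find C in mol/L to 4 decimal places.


C = P / H
C = 59 / 779
C = 0.0757 mol/L


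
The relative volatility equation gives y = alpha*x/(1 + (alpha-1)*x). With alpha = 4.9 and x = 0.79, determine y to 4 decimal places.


y = alpha*x / (1 + (alpha-1)*x)
y = 4.9*0.79 / (1 + (4.9-1)*0.79)
y = 3.871 / (1 + 3.081)
y = 3.871 / 4.081
y = 0.9485


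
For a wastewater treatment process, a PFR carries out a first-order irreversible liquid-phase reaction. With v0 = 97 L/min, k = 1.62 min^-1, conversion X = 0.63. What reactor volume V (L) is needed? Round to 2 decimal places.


V = (v0/k) * ln(1/(1-X))
V = (97/1.62) * ln(1/(1-0.63))
V = 59.876543 * ln(2.702703)
V = 59.876543 * 0.994252
V = 59.53 L


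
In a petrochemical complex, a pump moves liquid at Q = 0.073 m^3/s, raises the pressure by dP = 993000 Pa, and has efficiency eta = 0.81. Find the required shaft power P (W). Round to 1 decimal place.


P = Q * dP / eta
P = 0.073 * 993000 / 0.81
P = 72489.0 / 0.81
P = 89492.6 W


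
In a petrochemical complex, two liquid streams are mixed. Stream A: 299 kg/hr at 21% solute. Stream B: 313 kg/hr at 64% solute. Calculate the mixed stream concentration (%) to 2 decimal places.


Mass balance on solute: F1*x1 + F2*x2 = F3*x3
F3 = F1 + F2 = 299 + 313 = 612 kg/hr
x3 = (F1*x1 + F2*x2)/F3
x3 = (299*0.21 + 313*0.64) / 612
x3 = 42.99%


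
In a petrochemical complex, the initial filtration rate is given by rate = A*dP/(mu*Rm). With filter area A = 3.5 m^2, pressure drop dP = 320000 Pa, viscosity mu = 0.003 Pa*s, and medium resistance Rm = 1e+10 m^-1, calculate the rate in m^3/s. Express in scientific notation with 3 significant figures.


rate = A * dP / (mu * Rm)
rate = 3.5 * 320000 / (0.003 * 1e+10)
rate = 1120000.0 / 3.000e+07
rate = 3.73e-02 m^3/s


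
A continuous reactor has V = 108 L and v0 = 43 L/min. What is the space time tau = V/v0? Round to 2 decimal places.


tau = V / v0
tau = 108 / 43
tau = 2.51 min


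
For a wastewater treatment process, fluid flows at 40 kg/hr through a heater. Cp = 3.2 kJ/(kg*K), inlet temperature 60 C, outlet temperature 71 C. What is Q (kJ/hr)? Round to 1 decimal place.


Q = m_dot * Cp * (T2 - T1)
Q = 40 * 3.2 * (71 - 60)
Q = 40 * 3.2 * 11
Q = 1408.0 kJ/hr


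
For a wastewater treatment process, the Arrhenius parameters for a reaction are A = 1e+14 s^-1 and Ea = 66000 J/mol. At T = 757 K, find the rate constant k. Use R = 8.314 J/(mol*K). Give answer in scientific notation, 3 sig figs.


k = A * exp(-Ea/(R*T))
k = 1e+14 * exp(-66000 / (8.314 * 757))
k = 1e+14 * exp(-10.48668)
k = 2.79e+09


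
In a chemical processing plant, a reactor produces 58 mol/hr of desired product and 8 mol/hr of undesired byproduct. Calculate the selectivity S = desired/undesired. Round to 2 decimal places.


S = desired product rate / undesired product rate
S = 58 / 8
S = 7.25


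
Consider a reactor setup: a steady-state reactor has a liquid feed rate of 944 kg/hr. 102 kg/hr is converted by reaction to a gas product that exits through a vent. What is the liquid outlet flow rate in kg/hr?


Steady-state mass balance on the main outlet: F_out = F_in - F_removed
F_out = 944 - 102
F_out = 842 kg/hr


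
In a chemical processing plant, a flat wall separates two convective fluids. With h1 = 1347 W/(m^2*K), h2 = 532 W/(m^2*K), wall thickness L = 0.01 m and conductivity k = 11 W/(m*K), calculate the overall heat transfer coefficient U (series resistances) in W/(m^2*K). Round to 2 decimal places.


1/U = 1/h1 + L/k + 1/h2
1/U = 1/1347 + 0.01/11 + 1/532
1/U = 0.0007423905 + 0.0009090909 + 0.0018796992
1/U = 0.0035311806
U = 283.19 W/(m^2*K)


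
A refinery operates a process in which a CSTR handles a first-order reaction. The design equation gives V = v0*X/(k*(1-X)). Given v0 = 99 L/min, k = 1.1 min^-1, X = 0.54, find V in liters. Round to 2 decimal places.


V = v0 * X / (k * (1 - X))
V = 99 * 0.54 / (1.1 * (1 - 0.54))
V = 53.46 / (1.1 * 0.46)
V = 53.46 / 0.506
V = 105.65 L


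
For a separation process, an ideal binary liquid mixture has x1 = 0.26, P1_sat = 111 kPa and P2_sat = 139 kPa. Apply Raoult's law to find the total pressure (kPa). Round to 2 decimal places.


P = x1*P1_sat + x2*P2_sat
x2 = 1 - x1 = 1 - 0.26 = 0.74
P = 0.26*111 + 0.74*139
P = 28.86 + 102.86
P = 131.72 kPa


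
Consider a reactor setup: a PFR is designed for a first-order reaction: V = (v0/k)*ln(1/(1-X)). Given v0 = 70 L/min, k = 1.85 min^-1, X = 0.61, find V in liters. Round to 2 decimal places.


V = (v0/k) * ln(1/(1-X))
V = (70/1.85) * ln(1/(1-0.61))
V = 37.837838 * ln(2.564103)
V = 37.837838 * 0.941609
V = 35.63 L


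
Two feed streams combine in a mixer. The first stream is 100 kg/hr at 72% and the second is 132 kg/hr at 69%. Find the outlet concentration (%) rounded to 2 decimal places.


Mass balance on solute: F1*x1 + F2*x2 = F3*x3
F3 = F1 + F2 = 100 + 132 = 232 kg/hr
x3 = (F1*x1 + F2*x2)/F3
x3 = (100*0.72 + 132*0.69) / 232
x3 = 70.29%


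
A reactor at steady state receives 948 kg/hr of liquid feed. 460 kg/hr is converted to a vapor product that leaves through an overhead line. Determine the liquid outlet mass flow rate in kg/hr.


Steady-state mass balance on the main outlet: F_out = F_in - F_removed
F_out = 948 - 460
F_out = 488 kg/hr


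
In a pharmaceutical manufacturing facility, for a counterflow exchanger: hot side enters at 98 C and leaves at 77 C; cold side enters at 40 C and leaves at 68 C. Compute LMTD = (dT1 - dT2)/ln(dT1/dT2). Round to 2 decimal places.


dT1 = Th_in - Tc_out = 98 - 68 = 30
dT2 = Th_out - Tc_in = 77 - 40 = 37
LMTD = (dT1 - dT2) / ln(dT1/dT2)
LMTD = (30 - 37) / ln(30/37)
LMTD = 33.38 K


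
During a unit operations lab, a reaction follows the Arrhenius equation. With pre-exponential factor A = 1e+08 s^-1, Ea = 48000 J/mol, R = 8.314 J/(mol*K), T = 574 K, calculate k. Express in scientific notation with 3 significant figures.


k = A * exp(-Ea/(R*T))
k = 1e+08 * exp(-48000 / (8.314 * 574))
k = 1e+08 * exp(-10.058178)
k = 4.28e+03


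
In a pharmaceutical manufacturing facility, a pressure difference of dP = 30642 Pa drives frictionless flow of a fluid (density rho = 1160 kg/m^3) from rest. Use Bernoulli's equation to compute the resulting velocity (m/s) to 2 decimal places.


v = sqrt(2*dP/rho)
v = sqrt(2*30642/1160)
v = sqrt(52.831034)
v = 7.27 m/s


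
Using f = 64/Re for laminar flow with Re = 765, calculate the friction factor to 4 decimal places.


f = 64 / Re
f = 64 / 765
f = 0.0837


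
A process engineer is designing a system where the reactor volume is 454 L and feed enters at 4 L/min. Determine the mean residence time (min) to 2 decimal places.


tau = V / v0
tau = 454 / 4
tau = 113.50 min


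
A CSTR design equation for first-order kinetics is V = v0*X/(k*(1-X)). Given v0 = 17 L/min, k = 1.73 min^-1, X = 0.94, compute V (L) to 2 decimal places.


V = v0 * X / (k * (1 - X))
V = 17 * 0.94 / (1.73 * (1 - 0.94))
V = 15.98 / (1.73 * 0.06)
V = 15.98 / 0.1038
V = 153.95 L


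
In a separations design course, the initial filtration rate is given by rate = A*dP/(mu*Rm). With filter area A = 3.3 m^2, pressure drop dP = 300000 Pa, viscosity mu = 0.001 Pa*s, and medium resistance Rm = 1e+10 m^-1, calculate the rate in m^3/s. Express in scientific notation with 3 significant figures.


rate = A * dP / (mu * Rm)
rate = 3.3 * 300000 / (0.001 * 1e+10)
rate = 990000.0 / 1.000e+07
rate = 9.90e-02 m^3/s


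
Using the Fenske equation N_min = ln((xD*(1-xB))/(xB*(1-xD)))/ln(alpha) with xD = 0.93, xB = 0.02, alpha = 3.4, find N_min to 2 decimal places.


N_min = ln((xD*(1-xB))/(xB*(1-xD))) / ln(alpha)
Numerator inside ln: 0.9114 / 0.0014 = 651.0
ln(651.0) = 6.47851
ln(alpha) = ln(3.4) = 1.223775
N_min = 6.47851 / 1.223775 = 5.29


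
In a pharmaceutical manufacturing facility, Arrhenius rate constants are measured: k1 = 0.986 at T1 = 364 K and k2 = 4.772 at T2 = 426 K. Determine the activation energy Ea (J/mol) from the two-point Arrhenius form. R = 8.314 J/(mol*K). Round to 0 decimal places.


Ea = R * ln(k2/k1) / (1/T1 - 1/T2)
ln(k2/k1) = ln(4.772/0.986) = 1.5768644
1/T1 - 1/T2 = 1/364 - 1/426 = 0.000399834907
Ea = 8.314 * 1.5768644 / 0.000399834907
Ea = 32789 J/mol


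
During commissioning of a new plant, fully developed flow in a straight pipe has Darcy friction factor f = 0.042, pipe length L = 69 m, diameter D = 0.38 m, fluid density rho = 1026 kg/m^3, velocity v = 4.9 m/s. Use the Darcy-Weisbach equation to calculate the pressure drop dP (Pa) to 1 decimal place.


dP = f * (L/D) * (rho*v^2/2)
dP = 0.042 * (69/0.38) * (1026*4.9^2/2)
L/D = 181.57894737
rho*v^2/2 = 1026*24.01/2 = 12317.13
dP = 0.042 * 181.57894737 * 12317.13
dP = 93934.3 Pa


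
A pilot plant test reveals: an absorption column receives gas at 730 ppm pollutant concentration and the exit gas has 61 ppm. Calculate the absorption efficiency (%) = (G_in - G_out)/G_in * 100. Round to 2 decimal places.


Efficiency = (G_in - G_out) / G_in * 100%
Efficiency = (730 - 61) / 730 * 100
Efficiency = 669 / 730 * 100
Efficiency = 91.64%


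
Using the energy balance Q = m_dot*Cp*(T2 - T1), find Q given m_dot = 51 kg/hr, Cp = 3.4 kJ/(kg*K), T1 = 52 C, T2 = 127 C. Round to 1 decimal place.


Q = m_dot * Cp * (T2 - T1)
Q = 51 * 3.4 * (127 - 52)
Q = 51 * 3.4 * 75
Q = 13005.0 kJ/hr


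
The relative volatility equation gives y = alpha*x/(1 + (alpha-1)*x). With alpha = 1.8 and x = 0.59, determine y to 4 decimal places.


y = alpha*x / (1 + (alpha-1)*x)
y = 1.8*0.59 / (1 + (1.8-1)*0.59)
y = 1.062 / (1 + 0.472)
y = 1.062 / 1.472
y = 0.7215


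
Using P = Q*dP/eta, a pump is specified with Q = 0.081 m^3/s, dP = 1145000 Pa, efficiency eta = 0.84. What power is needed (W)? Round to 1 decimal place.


P = Q * dP / eta
P = 0.081 * 1145000 / 0.84
P = 92745.0 / 0.84
P = 110410.7 W


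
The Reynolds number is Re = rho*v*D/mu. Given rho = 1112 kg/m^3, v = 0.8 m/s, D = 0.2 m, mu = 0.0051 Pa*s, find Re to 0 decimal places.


Re = rho * v * D / mu
Re = 1112 * 0.8 * 0.2 / 0.0051
Re = 177.92 / 0.0051
Re = 34886


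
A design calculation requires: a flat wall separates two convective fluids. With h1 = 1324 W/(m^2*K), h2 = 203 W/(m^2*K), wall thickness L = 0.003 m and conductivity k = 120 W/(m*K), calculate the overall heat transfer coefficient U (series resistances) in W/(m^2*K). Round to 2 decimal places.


1/U = 1/h1 + L/k + 1/h2
1/U = 1/1324 + 0.003/120 + 1/203
1/U = 0.000755287 + 2.5e-05 + 0.0049261084
1/U = 0.0057063954
U = 175.24 W/(m^2*K)


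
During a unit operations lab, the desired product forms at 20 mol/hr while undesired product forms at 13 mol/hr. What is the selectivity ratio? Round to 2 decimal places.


S = desired product rate / undesired product rate
S = 20 / 13
S = 1.54


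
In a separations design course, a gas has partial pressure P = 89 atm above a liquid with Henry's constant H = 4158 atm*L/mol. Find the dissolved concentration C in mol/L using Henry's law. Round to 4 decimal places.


C = P / H
C = 89 / 4158
C = 0.0214 mol/L


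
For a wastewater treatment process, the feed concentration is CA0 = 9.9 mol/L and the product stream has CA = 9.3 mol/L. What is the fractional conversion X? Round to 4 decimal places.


X = (CA0 - CA) / CA0
X = (9.9 - 9.3) / 9.9
X = 0.6 / 9.9
X = 0.0606


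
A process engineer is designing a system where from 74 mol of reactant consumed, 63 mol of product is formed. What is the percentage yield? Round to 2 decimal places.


Yield = (moles product / moles consumed) * 100%
Yield = (63 / 74) * 100
Yield = 0.8514 * 100
Yield = 85.14%


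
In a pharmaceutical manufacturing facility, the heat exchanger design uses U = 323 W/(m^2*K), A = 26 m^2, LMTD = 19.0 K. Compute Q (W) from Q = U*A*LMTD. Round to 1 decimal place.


Q = U * A * LMTD
Q = 323 * 26 * 19.0
Q = 159562.0 W


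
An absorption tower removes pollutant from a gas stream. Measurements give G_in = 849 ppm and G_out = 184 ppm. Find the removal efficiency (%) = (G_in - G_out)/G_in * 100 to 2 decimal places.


Efficiency = (G_in - G_out) / G_in * 100%
Efficiency = (849 - 184) / 849 * 100
Efficiency = 665 / 849 * 100
Efficiency = 78.33%


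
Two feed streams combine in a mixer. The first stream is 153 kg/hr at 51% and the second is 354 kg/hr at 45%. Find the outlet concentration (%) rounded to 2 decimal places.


Mass balance on solute: F1*x1 + F2*x2 = F3*x3
F3 = F1 + F2 = 153 + 354 = 507 kg/hr
x3 = (F1*x1 + F2*x2)/F3
x3 = (153*0.51 + 354*0.45) / 507
x3 = 46.81%


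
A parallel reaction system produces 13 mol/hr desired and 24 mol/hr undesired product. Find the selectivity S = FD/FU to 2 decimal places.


S = desired product rate / undesired product rate
S = 13 / 24
S = 0.54


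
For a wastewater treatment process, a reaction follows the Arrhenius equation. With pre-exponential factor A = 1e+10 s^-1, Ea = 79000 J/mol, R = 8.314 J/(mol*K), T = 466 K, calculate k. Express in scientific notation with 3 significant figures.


k = A * exp(-Ea/(R*T))
k = 1e+10 * exp(-79000 / (8.314 * 466))
k = 1e+10 * exp(-20.390654)
k = 1.39e+01


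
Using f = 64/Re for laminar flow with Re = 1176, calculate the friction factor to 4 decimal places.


f = 64 / Re
f = 64 / 1176
f = 0.0544


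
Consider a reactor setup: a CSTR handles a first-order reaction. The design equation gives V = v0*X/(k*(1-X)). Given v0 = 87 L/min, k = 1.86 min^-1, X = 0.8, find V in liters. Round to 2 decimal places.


V = v0 * X / (k * (1 - X))
V = 87 * 0.8 / (1.86 * (1 - 0.8))
V = 69.6 / (1.86 * 0.2)
V = 69.6 / 0.372
V = 187.10 L


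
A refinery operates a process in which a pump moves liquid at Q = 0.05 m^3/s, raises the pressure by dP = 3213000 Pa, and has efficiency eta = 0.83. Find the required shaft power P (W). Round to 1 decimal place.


P = Q * dP / eta
P = 0.05 * 3213000 / 0.83
P = 160650.0 / 0.83
P = 193554.2 W


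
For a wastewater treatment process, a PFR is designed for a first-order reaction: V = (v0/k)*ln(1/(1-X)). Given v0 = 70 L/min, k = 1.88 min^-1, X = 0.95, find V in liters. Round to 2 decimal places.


V = (v0/k) * ln(1/(1-X))
V = (70/1.88) * ln(1/(1-0.95))
V = 37.234043 * ln(20.0)
V = 37.234043 * 2.995732
V = 111.54 L


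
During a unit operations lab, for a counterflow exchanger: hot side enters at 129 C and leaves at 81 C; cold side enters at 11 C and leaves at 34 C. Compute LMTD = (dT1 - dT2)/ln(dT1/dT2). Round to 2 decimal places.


dT1 = Th_in - Tc_out = 129 - 34 = 95
dT2 = Th_out - Tc_in = 81 - 11 = 70
LMTD = (dT1 - dT2) / ln(dT1/dT2)
LMTD = (95 - 70) / ln(95/70)
LMTD = 81.86 K


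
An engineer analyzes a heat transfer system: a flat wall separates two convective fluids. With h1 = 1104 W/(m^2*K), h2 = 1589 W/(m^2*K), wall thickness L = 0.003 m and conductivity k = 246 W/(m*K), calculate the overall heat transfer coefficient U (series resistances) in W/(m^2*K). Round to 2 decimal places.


1/U = 1/h1 + L/k + 1/h2
1/U = 1/1104 + 0.003/246 + 1/1589
1/U = 0.0009057971 + 1.21951e-05 + 0.0006293266
1/U = 0.0015473188
U = 646.28 W/(m^2*K)


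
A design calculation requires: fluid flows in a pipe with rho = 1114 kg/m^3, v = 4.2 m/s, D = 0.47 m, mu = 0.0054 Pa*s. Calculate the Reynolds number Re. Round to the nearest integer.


Re = rho * v * D / mu
Re = 1114 * 4.2 * 0.47 / 0.0054
Re = 2199.036 / 0.0054
Re = 407229


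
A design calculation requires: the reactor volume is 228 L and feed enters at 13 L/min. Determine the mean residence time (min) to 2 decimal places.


tau = V / v0
tau = 228 / 13
tau = 17.54 min


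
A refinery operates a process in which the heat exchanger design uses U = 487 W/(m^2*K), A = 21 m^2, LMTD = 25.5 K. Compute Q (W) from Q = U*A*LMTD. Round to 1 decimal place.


Q = U * A * LMTD
Q = 487 * 21 * 25.5
Q = 260788.5 W


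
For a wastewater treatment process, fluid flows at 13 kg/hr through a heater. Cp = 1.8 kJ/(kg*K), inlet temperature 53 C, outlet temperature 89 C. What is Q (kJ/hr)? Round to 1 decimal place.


Q = m_dot * Cp * (T2 - T1)
Q = 13 * 1.8 * (89 - 53)
Q = 13 * 1.8 * 36
Q = 842.4 kJ/hr


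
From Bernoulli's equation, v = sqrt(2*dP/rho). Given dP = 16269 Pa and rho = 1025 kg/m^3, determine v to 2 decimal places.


v = sqrt(2*dP/rho)
v = sqrt(2*16269/1025)
v = sqrt(31.74439)
v = 5.63 m/s


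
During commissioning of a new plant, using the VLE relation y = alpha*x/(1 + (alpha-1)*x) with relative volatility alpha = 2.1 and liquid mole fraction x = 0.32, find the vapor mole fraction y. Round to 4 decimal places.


y = alpha*x / (1 + (alpha-1)*x)
y = 2.1*0.32 / (1 + (2.1-1)*0.32)
y = 0.672 / (1 + 0.352)
y = 0.672 / 1.352
y = 0.4970


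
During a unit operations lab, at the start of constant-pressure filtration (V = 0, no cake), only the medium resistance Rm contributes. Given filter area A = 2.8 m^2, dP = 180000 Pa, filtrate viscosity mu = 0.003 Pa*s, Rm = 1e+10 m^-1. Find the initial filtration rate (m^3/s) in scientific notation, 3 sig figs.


rate = A * dP / (mu * Rm)
rate = 2.8 * 180000 / (0.003 * 1e+10)
rate = 504000.0 / 3.000e+07
rate = 1.68e-02 m^3/s


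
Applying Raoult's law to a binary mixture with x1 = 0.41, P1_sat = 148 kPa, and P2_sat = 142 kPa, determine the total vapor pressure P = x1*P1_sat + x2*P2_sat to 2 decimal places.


P = x1*P1_sat + x2*P2_sat
x2 = 1 - x1 = 1 - 0.41 = 0.59
P = 0.41*148 + 0.59*142
P = 60.68 + 83.78
P = 144.46 kPa


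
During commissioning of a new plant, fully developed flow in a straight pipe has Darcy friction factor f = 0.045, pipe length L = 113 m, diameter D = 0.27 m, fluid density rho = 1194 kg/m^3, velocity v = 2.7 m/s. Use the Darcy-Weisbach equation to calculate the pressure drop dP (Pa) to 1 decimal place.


dP = f * (L/D) * (rho*v^2/2)
dP = 0.045 * (113/0.27) * (1194*2.7^2/2)
L/D = 418.51851852
rho*v^2/2 = 1194*7.29/2 = 4352.13
dP = 0.045 * 418.51851852 * 4352.13
dP = 81965.1 Pa


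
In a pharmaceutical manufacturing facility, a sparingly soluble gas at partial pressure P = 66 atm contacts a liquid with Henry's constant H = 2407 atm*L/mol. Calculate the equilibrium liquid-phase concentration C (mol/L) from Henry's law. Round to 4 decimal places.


C = P / H
C = 66 / 2407
C = 0.0274 mol/L


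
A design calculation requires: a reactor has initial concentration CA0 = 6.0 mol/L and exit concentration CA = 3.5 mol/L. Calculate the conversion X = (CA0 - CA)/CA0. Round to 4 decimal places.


X = (CA0 - CA) / CA0
X = (6.0 - 3.5) / 6.0
X = 2.5 / 6.0
X = 0.4167


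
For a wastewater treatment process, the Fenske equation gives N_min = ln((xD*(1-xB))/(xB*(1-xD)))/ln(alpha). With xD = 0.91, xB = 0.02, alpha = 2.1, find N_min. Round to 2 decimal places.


N_min = ln((xD*(1-xB))/(xB*(1-xD))) / ln(alpha)
Numerator inside ln: 0.8918 / 0.0018 = 495.444444
ln(495.444444) = 6.205455
ln(alpha) = ln(2.1) = 0.741937
N_min = 6.205455 / 0.741937 = 8.36


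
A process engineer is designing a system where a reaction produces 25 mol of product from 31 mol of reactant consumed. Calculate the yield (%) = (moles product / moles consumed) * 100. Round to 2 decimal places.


Yield = (moles product / moles consumed) * 100%
Yield = (25 / 31) * 100
Yield = 0.8065 * 100
Yield = 80.65%


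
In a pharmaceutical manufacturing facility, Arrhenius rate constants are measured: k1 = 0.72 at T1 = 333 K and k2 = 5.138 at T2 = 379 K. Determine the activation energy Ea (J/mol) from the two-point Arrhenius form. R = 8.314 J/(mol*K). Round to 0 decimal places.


Ea = R * ln(k2/k1) / (1/T1 - 1/T2)
ln(k2/k1) = ln(5.138/0.72) = 1.965168
1/T1 - 1/T2 = 1/333 - 1/379 = 0.000364480576
Ea = 8.314 * 1.965168 / 0.000364480576
Ea = 44827 J/mol


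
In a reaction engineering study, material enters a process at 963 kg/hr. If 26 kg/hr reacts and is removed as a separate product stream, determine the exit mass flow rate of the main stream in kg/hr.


Steady-state mass balance on the main outlet: F_out = F_in - F_removed
F_out = 963 - 26
F_out = 937 kg/hr


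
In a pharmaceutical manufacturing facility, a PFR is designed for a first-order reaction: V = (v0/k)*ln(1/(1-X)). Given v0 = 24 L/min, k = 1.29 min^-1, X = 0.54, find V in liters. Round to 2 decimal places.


V = (v0/k) * ln(1/(1-X))
V = (24/1.29) * ln(1/(1-0.54))
V = 18.604651 * ln(2.173913)
V = 18.604651 * 0.776529
V = 14.45 L


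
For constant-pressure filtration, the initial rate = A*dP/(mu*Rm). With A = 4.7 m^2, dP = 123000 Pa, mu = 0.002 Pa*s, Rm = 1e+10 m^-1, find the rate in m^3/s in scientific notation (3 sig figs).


rate = A * dP / (mu * Rm)
rate = 4.7 * 123000 / (0.002 * 1e+10)
rate = 578100.0 / 2.000e+07
rate = 2.89e-02 m^3/s


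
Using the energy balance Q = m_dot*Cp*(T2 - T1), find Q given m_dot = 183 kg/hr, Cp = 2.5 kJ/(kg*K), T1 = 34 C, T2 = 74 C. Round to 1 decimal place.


Q = m_dot * Cp * (T2 - T1)
Q = 183 * 2.5 * (74 - 34)
Q = 183 * 2.5 * 40
Q = 18300.0 kJ/hr


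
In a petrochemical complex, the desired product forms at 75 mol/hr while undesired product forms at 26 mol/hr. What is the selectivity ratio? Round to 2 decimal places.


S = desired product rate / undesired product rate
S = 75 / 26
S = 2.88
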